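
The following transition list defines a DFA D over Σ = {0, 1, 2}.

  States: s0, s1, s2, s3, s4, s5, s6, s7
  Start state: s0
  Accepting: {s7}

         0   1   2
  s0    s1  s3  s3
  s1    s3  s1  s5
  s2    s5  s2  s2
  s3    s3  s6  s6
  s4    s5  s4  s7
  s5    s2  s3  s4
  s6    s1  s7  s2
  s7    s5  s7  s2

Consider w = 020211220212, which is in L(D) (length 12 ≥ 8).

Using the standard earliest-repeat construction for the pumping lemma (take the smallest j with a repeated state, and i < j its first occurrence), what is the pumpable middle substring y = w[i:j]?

2

Run of D on w = 0 2 0 2 1 1 2 2 0 2 1 2:
  step 0: s0  (start)
  step 1: s1  (read 0: s0→s1)
  step 2: s5  (read 2: s1→s5)
  step 3: s2  (read 0: s5→s2)
  step 4: s2  (read 2: s2→s2)   ← first repeat (s2 seen earlier)
  step 5: s2  (read 1: s2→s2)
  step 6: s2  (read 1: s2→s2)
  step 7: s2  (read 2: s2→s2)
  step 8: s2  (read 2: s2→s2)
  step 9: s5  (read 0: s2→s5)
  step 10: s4  (read 2: s5→s4)
  step 11: s4  (read 1: s4→s4)
  step 12: s7  (read 2: s4→s7)

So i = 3, j = 4, giving x = w[0:3] = 020, y = w[3:4] = 2, z = w[4:12] = 11220212.
Check: |xy| = 4 ≤ 8 and |y| = 1 ≥ 1. Reading y takes D from s2 back to s2, so every xyⁱz is accepted.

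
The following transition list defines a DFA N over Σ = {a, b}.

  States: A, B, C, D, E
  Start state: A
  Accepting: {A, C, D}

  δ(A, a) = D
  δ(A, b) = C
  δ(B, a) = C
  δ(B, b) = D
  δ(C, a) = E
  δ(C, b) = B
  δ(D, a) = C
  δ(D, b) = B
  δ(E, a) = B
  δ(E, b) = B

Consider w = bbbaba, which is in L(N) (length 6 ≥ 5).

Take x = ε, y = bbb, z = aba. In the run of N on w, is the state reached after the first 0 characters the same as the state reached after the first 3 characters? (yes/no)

no

State sequence: A -b-> C -b-> B -b-> D

After x (step 0): A. After xy (step 3): D.
They differ (A ≠ D), so y is not a cycle from the state after x; this split is not the one the pumping-lemma construction produces, and pumping y need not keep the string in L(N).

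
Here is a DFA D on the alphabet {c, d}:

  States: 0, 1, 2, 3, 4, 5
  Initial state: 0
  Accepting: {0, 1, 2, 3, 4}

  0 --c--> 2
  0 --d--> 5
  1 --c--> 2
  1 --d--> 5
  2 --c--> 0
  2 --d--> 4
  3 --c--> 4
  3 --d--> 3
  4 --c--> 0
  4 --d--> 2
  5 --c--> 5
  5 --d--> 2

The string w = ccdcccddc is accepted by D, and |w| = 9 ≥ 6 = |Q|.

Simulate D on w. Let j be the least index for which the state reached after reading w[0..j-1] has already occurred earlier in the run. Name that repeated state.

0

Run of D on w = c c d c c c d d c:
  step 0: 0  (start)
  step 1: 2  (read c: 0→2)
  step 2: 0  (read c: 2→0)   ← first repeat (0 seen earlier)
  step 3: 5  (read d: 0→5)
  step 4: 5  (read c: 5→5)
  step 5: 5  (read c: 5→5)
  step 6: 5  (read c: 5→5)
  step 7: 2  (read d: 5→2)
  step 8: 4  (read d: 2→4)
  step 9: 0  (read c: 4→0)

The earliest repeat is at step j = 2: D is in 0, which it already visited at step i = 0.
The DFA has 6 states, so the proof of the pumping lemma guarantees a repeated state among the first 6+1 visited; the segment between the two visits is the pumpable y.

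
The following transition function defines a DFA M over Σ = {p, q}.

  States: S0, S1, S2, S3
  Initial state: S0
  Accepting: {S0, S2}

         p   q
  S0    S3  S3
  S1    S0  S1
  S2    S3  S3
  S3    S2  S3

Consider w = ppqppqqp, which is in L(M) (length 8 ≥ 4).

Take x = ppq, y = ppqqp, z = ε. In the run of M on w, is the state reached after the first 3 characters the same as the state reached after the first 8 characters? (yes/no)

State sequence: S0 -p-> S3 -p-> S2 -q-> S3 -p-> S2 -p-> S3 -q-> S3 -q-> S3 -p-> S2

After x (step 3): S3. After xy (step 8): S2.
They differ (S3 ≠ S2), so y is not a cycle from the state after x; this split is not the one the pumping-lemma construction produces, and pumping y need not keep the string in L(M).

no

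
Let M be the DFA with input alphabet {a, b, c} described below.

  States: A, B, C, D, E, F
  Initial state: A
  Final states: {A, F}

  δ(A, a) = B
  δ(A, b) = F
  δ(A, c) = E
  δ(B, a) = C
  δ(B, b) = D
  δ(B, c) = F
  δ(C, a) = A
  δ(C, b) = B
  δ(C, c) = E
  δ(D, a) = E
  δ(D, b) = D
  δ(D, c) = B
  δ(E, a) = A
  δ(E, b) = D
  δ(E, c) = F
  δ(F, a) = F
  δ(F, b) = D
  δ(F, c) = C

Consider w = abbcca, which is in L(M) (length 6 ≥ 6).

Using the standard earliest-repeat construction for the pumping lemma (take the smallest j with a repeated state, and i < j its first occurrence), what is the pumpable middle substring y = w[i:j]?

b

Run of M on w = a b b c c a:
  step 0: A  (start)
  step 1: B  (read a: A→B)
  step 2: D  (read b: B→D)
  step 3: D  (read b: D→D)   ← first repeat (D seen earlier)
  step 4: B  (read c: D→B)
  step 5: F  (read c: B→F)
  step 6: F  (read a: F→F)

So i = 2, j = 3, giving x = w[0:2] = ab, y = w[2:3] = b, z = w[3:6] = cca.
Check: |xy| = 3 ≤ 6 and |y| = 1 ≥ 1. Reading y takes M from D back to D, so every xyⁱz is accepted.
The DFA has 6 states, so the proof of the pumping lemma guarantees a repeated state among the first 6+1 visited; the segment between the two visits is the pumpable y.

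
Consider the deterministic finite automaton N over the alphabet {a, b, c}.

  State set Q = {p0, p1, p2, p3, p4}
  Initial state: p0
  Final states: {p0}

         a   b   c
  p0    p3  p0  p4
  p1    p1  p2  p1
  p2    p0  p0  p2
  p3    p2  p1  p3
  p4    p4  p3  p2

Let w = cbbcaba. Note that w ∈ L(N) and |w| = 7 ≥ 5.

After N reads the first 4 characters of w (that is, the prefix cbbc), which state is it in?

State sequence: p0 -c-> p4 -b-> p3 -b-> p1 -c-> p1

After reading 4 characters, N is in state p1.
(This kind of state-tracing is the core of the pumping-lemma construction: with 5 states, pigeonhole forces a repeat within the first 5 steps.)

p1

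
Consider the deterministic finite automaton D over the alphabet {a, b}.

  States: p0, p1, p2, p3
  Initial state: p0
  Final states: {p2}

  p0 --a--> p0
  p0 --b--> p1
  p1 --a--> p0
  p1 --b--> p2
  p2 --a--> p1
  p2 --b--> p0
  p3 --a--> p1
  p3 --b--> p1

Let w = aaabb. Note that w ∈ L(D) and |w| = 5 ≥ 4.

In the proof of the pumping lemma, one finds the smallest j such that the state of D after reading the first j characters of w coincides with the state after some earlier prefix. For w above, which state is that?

p0

State sequence: p0 -a-> p0 -a-> p0 -a-> p0 -b-> p1 -b-> p2
First repeat at step 1: p0 was already visited.

The earliest repeat is at step j = 1: D is in p0, which it already visited at step i = 0.
With |Q| = 4, pigeonhole forces a state repeat no later than step 4; the substring read between the first and second visits to that state can be pumped.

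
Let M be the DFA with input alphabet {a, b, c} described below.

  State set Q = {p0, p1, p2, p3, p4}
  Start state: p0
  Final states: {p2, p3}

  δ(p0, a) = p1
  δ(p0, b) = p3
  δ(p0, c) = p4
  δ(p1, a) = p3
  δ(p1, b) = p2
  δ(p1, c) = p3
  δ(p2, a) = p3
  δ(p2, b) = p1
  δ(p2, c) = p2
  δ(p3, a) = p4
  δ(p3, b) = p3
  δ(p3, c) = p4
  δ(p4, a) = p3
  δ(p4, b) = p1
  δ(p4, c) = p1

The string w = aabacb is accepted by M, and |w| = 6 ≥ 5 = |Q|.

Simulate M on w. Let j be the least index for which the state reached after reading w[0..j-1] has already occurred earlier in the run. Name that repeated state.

State sequence: p0 -a-> p1 -a-> p3 -b-> p3 -a-> p4 -c-> p1 -b-> p2
First repeat at step 3: p3 was already visited.

The earliest repeat is at step j = 3: M is in p3, which it already visited at step i = 2.

p3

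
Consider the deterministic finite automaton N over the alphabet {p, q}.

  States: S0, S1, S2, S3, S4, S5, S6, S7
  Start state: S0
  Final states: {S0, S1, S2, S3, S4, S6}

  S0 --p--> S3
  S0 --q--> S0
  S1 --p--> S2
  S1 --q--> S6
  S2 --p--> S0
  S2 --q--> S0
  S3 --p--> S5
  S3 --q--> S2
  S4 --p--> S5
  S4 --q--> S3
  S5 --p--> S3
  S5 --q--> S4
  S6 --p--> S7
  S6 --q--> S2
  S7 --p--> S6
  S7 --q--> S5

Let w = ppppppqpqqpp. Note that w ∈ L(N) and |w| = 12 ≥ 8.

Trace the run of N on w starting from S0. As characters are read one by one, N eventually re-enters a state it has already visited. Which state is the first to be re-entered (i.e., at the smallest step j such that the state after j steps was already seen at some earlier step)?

State sequence: S0 -p-> S3 -p-> S5 -p-> S3 -p-> S5 -p-> S3 -p-> S5 -q-> S4 -p-> S5 -q-> S4 -q-> S3 -p-> S5 -p-> S3
First repeat at step 3: S3 was already visited.

The earliest repeat is at step j = 3: N is in S3, which it already visited at step i = 1.
With |Q| = 8, pigeonhole forces a state repeat no later than step 8; the substring read between the first and second visits to that state can be pumped.

S3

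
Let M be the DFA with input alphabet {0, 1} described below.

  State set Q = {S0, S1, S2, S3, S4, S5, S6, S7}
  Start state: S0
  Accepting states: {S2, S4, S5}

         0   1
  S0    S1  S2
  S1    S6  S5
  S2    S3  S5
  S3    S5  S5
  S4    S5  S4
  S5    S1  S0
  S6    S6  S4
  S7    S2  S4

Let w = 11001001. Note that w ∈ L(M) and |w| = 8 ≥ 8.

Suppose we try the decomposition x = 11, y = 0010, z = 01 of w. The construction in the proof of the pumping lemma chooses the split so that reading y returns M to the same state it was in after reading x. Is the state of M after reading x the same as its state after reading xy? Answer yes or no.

Run of M on the first 6 characters of w = 1 1 0 0 1 0:
  step 0: S0  (start)
  step 1: S2  (read 1: S0→S2)
  step 2: S5  (read 1: S2→S5)
  step 3: S1  (read 0: S5→S1)
  step 4: S6  (read 0: S1→S6)
  step 5: S4  (read 1: S6→S4)
  step 6: S5  (read 0: S4→S5)

After x (step 2): S5. After xy (step 6): S5.
They match, so y = 0010 drives M around a cycle from S5 back to itself; pumping y any number of times keeps M in S5 before reading z, and xyⁱz ∈ L(M) for every i ≥ 0.

yes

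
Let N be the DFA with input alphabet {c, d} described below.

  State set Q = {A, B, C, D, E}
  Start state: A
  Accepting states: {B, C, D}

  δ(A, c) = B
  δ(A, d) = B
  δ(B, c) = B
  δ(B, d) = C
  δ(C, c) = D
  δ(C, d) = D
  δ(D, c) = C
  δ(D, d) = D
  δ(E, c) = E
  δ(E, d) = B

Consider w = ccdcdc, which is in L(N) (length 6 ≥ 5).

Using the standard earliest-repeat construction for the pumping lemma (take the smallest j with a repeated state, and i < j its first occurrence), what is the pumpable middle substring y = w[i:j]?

State sequence: A -c-> B -c-> B -d-> C -c-> D -d-> D -c-> C
First repeat at step 2: B was already visited.

So i = 1, j = 2, giving x = w[0:1] = c, y = w[1:2] = c, z = w[2:6] = dcdc.
Check: |xy| = 2 ≤ 5 and |y| = 1 ≥ 1. Reading y takes N from B back to B, so every xyⁱz is accepted.
Pumping length from the standard proof: p = 5 (the number of states). The repeated state found above gives |xy| = j ≤ 5 and |y| = j − i ≥ 1.

c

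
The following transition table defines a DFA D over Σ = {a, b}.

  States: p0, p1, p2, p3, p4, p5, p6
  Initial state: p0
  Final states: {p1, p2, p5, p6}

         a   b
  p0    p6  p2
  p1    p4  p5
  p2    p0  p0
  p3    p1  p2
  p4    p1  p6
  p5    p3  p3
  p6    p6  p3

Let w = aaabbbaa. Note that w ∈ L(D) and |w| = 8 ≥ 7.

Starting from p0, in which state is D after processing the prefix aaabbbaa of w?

State sequence: p0 -a-> p6 -a-> p6 -a-> p6 -b-> p3 -b-> p2 -b-> p0 -a-> p6 -a-> p6

After reading 8 characters, D is in state p6.

p6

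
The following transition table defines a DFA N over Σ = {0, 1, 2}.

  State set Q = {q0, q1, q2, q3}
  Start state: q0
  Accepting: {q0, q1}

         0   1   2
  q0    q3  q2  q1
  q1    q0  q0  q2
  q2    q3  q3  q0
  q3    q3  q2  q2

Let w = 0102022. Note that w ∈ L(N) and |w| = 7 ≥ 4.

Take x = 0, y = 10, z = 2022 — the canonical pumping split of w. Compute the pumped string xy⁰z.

xy⁰z = xz = 0·2022 = 02022.
Reading y = 10 takes N from q3 back to q3, so after x the machine is still in q3, and z then leads to the accepting state q0. Hence 02022 ∈ L(N).

02022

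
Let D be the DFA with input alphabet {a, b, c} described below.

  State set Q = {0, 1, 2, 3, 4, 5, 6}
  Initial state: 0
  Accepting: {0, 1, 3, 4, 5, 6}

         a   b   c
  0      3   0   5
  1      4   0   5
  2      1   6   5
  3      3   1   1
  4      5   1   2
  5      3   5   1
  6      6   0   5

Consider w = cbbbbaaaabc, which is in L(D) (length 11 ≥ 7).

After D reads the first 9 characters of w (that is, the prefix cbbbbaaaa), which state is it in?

3

State sequence: 0 -c-> 5 -b-> 5 -b-> 5 -b-> 5 -b-> 5 -a-> 3 -a-> 3 -a-> 3 -a-> 3

After reading 9 characters, D is in state 3.
(This kind of state-tracing is the core of the pumping-lemma construction: with 7 states, pigeonhole forces a repeat within the first 7 steps.)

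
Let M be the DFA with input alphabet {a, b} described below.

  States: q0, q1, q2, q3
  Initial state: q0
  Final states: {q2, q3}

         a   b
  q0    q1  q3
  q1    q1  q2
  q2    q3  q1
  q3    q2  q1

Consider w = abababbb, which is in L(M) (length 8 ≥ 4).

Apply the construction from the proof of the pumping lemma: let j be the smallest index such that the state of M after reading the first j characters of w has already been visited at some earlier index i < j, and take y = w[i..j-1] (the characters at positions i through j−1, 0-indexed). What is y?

State sequence: q0 -a-> q1 -b-> q2 -a-> q3 -b-> q1 -a-> q1 -b-> q2 -b-> q1 -b-> q2
First repeat at step 4: q1 was already visited.

So i = 1, j = 4, giving x = w[0:1] = a, y = w[1:4] = bab, z = w[4:8] = abbb.
Check: |xy| = 4 ≤ 4 and |y| = 3 ≥ 1. Reading y takes M from q1 back to q1, so every xyⁱz is accepted.

bab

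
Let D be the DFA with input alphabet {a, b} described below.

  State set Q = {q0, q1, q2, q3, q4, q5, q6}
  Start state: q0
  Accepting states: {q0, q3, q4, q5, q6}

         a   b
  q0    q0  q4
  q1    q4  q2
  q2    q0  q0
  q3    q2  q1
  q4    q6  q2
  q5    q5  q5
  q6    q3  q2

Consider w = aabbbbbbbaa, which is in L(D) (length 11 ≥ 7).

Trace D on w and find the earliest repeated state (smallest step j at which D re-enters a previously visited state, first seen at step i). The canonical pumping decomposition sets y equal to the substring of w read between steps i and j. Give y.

a

Run of D on w = a a b b b b b b b a a:
  step 0: q0  (start)
  step 1: q0  (read a: q0→q0)   ← first repeat (q0 seen earlier)
  step 2: q0  (read a: q0→q0)
  step 3: q4  (read b: q0→q4)
  step 4: q2  (read b: q4→q2)
  step 5: q0  (read b: q2→q0)
  step 6: q4  (read b: q0→q4)
  step 7: q2  (read b: q4→q2)
  step 8: q0  (read b: q2→q0)
  step 9: q4  (read b: q0→q4)
  step 10: q6  (read a: q4→q6)
  step 11: q3  (read a: q6→q3)

So i = 0, j = 1, giving x = w[0:0] = ε, y = w[0:1] = a, z = w[1:11] = abbbbbbbaa.
Check: |xy| = 1 ≤ 7 and |y| = 1 ≥ 1. Reading y takes D from q0 back to q0, so every xyⁱz is accepted.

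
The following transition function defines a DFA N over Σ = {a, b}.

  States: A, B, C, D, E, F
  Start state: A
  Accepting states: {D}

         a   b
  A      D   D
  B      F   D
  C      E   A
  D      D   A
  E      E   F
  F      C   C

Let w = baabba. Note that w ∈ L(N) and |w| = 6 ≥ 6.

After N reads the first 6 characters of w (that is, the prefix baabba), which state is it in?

State sequence: A -b-> D -a-> D -a-> D -b-> A -b-> D -a-> D

After reading 6 characters, N is in state D.

D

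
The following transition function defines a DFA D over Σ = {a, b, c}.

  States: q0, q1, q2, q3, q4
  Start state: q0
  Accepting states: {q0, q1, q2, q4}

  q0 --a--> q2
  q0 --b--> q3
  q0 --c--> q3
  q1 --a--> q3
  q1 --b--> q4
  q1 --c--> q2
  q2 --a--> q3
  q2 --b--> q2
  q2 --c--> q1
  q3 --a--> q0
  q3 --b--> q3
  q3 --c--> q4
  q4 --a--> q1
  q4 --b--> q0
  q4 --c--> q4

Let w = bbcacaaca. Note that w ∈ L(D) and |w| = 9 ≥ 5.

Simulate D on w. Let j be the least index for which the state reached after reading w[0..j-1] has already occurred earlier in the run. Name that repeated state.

Run of D on w = b b c a c a a c a:
  step 0: q0  (start)
  step 1: q3  (read b: q0→q3)
  step 2: q3  (read b: q3→q3)   ← first repeat (q3 seen earlier)
  step 3: q4  (read c: q3→q4)
  step 4: q1  (read a: q4→q1)
  step 5: q2  (read c: q1→q2)
  step 6: q3  (read a: q2→q3)
  step 7: q0  (read a: q3→q0)
  step 8: q3  (read c: q0→q3)
  step 9: q0  (read a: q3→q0)

The earliest repeat is at step j = 2: D is in q3, which it already visited at step i = 1.
With |Q| = 5, pigeonhole forces a state repeat no later than step 5; the substring read between the first and second visits to that state can be pumped.

q3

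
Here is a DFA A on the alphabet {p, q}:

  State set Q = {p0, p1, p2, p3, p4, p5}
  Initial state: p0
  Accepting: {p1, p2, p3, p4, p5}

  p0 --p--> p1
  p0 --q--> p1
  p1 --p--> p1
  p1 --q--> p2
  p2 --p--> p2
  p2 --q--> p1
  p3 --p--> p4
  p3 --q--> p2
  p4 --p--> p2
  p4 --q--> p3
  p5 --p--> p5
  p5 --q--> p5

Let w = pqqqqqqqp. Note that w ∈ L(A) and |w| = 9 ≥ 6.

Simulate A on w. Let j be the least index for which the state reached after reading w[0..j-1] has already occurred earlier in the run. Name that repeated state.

State sequence: p0 -p-> p1 -q-> p2 -q-> p1 -q-> p2 -q-> p1 -q-> p2 -q-> p1 -q-> p2 -p-> p2
First repeat at step 3: p1 was already visited.

The earliest repeat is at step j = 3: A is in p1, which it already visited at step i = 1.

p1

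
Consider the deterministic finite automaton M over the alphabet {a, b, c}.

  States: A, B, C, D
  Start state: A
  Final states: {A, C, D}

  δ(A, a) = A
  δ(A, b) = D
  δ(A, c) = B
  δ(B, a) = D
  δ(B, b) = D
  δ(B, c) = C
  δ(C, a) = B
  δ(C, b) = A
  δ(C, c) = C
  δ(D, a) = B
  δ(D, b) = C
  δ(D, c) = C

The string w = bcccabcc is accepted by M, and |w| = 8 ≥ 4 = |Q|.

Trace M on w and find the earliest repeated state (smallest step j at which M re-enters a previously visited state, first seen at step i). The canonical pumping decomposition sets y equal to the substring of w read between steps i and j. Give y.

c

Run of M on w = b c c c a b c c:
  step 0: A  (start)
  step 1: D  (read b: A→D)
  step 2: C  (read c: D→C)
  step 3: C  (read c: C→C)   ← first repeat (C seen earlier)
  step 4: C  (read c: C→C)
  step 5: B  (read a: C→B)
  step 6: D  (read b: B→D)
  step 7: C  (read c: D→C)
  step 8: C  (read c: C→C)

So i = 2, j = 3, giving x = w[0:2] = bc, y = w[2:3] = c, z = w[3:8] = cabcc.
Check: |xy| = 3 ≤ 4 and |y| = 1 ≥ 1. Reading y takes M from C back to C, so every xyⁱz is accepted.
The DFA has 4 states, so the proof of the pumping lemma guarantees a repeated state among the first 4+1 visited; the segment between the two visits is the pumpable y.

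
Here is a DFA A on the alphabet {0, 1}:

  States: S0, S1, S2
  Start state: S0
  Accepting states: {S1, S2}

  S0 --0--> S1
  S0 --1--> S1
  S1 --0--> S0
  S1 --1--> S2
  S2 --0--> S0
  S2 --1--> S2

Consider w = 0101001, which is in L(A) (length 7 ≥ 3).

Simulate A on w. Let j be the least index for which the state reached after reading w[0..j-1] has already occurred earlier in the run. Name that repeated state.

S0

State sequence: S0 -0-> S1 -1-> S2 -0-> S0 -1-> S1 -0-> S0 -0-> S1 -1-> S2
First repeat at step 3: S0 was already visited.

The earliest repeat is at step j = 3: A is in S0, which it already visited at step i = 0.
Since A has 3 states, any run of length ≥ 3 visits 3+1 states, so by pigeonhole some state repeats within the first 3 steps — that repeat gives the pumpable loop.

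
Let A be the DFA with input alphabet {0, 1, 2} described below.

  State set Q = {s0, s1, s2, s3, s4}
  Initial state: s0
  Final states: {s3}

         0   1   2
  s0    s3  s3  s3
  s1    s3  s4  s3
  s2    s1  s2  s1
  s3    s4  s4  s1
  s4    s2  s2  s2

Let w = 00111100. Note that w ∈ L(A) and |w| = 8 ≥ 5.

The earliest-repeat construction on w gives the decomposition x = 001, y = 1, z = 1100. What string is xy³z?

0011111100

xy^3z = 001·1·1·1·1100 = 0011111100.
Reading y = 1 takes A from s2 back to s2, so after x·y·y·y the machine is still in s2, and z then leads to the accepting state s3. Hence 0011111100 ∈ L(A).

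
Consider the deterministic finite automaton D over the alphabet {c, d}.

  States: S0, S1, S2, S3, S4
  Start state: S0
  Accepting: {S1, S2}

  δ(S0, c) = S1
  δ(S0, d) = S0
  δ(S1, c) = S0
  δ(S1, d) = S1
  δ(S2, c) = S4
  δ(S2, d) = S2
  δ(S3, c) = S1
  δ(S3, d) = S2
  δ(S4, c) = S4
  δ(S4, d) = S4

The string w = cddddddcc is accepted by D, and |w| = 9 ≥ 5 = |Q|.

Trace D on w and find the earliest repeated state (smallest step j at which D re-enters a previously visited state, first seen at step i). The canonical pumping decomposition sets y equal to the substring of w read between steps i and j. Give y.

State sequence: S0 -c-> S1 -d-> S1 -d-> S1 -d-> S1 -d-> S1 -d-> S1 -d-> S1 -c-> S0 -c-> S1
First repeat at step 2: S1 was already visited.

So i = 1, j = 2, giving x = w[0:1] = c, y = w[1:2] = d, z = w[2:9] = dddddcc.
Check: |xy| = 2 ≤ 5 and |y| = 1 ≥ 1. Reading y takes D from S1 back to S1, so every xyⁱz is accepted.

d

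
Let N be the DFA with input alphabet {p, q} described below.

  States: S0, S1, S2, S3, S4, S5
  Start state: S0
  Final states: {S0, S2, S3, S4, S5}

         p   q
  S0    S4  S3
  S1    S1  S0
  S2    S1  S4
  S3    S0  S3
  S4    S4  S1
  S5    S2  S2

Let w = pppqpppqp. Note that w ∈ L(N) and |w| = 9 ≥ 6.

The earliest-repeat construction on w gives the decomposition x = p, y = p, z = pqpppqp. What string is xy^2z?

ppppqpppqp

xy^2z = p·p·p·pqpppqp = ppppqpppqp.
Reading y = p takes N from S4 back to S4, so after x·y·y the machine is still in S4, and z then leads to the accepting state S4. Hence ppppqpppqp ∈ L(N).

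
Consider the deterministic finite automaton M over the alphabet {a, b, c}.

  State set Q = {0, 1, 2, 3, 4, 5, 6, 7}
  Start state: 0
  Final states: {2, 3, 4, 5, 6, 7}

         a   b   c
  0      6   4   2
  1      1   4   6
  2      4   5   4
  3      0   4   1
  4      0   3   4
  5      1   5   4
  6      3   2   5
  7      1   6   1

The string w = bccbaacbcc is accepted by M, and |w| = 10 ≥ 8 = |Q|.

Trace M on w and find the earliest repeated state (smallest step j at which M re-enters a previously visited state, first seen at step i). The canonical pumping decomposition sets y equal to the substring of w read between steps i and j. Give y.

State sequence: 0 -b-> 4 -c-> 4 -c-> 4 -b-> 3 -a-> 0 -a-> 6 -c-> 5 -b-> 5 -c-> 4 -c-> 4
First repeat at step 2: 4 was already visited.

So i = 1, j = 2, giving x = w[0:1] = b, y = w[1:2] = c, z = w[2:10] = cbaacbcc.
Check: |xy| = 2 ≤ 8 and |y| = 1 ≥ 1. Reading y takes M from 4 back to 4, so every xyⁱz is accepted.

c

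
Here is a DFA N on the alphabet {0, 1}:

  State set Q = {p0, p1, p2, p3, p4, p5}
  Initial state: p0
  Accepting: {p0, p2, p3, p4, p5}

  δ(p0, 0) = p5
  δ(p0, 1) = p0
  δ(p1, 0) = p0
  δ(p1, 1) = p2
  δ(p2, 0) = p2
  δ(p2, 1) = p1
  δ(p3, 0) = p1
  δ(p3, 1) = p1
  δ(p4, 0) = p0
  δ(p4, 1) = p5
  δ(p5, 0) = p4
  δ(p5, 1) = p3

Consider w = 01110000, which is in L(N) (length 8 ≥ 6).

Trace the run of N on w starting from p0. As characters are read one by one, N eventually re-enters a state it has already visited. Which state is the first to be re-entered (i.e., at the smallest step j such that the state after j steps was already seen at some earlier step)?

State sequence: p0 -0-> p5 -1-> p3 -1-> p1 -1-> p2 -0-> p2 -0-> p2 -0-> p2 -0-> p2
First repeat at step 5: p2 was already visited.

The earliest repeat is at step j = 5: N is in p2, which it already visited at step i = 4.
With |Q| = 6, pigeonhole forces a state repeat no later than step 6; the substring read between the first and second visits to that state can be pumped.

p2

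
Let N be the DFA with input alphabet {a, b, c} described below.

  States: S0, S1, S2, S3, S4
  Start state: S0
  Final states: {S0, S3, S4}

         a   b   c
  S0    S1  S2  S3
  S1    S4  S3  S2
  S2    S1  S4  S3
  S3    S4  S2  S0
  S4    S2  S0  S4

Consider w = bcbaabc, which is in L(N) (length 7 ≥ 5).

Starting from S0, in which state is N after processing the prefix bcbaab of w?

S0

Run of N on the first 6 characters of w = b c b a a b:
  step 0: S0  (start)
  step 1: S2  (read b: S0→S2)
  step 2: S3  (read c: S2→S3)
  step 3: S2  (read b: S3→S2)
  step 4: S1  (read a: S2→S1)
  step 5: S4  (read a: S1→S4)
  step 6: S0  (read b: S4→S0)

After reading 6 characters, N is in state S0.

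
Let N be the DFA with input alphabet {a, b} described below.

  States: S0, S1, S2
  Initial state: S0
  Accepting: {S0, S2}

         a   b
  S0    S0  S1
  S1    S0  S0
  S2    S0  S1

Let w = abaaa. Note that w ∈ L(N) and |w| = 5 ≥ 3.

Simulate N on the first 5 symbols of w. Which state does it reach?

S0

State sequence: S0 -a-> S0 -b-> S1 -a-> S0 -a-> S0 -a-> S0

After reading 5 characters, N is in state S0.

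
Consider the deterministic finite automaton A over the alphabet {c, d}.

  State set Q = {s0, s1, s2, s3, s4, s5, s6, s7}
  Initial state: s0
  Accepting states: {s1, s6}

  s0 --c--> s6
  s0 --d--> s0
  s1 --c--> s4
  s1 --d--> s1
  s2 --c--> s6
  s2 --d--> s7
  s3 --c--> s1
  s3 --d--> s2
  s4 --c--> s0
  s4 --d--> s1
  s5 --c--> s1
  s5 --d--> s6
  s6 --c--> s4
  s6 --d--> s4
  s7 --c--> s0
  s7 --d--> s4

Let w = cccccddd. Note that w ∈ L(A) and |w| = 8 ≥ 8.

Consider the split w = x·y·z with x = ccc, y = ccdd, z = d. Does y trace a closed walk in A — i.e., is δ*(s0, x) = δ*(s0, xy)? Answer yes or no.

Run of A on the first 7 characters of w = c c c c c d d:
  step 0: s0  (start)
  step 1: s6  (read c: s0→s6)
  step 2: s4  (read c: s6→s4)
  step 3: s0  (read c: s4→s0)
  step 4: s6  (read c: s0→s6)
  step 5: s4  (read c: s6→s4)
  step 6: s1  (read d: s4→s1)
  step 7: s1  (read d: s1→s1)

After x (step 3): s0. After xy (step 7): s1.
They differ (s0 ≠ s1), so y is not a cycle from the state after x; this split is not the one the pumping-lemma construction produces, and pumping y need not keep the string in L(A).

no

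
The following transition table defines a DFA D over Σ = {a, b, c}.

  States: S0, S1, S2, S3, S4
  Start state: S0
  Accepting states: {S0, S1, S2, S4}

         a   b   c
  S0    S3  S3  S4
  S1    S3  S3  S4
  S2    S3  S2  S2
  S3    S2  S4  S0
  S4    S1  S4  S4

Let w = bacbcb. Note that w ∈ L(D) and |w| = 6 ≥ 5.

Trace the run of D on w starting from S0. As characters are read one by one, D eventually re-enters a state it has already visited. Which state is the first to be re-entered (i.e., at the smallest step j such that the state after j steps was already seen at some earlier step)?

Run of D on w = b a c b c b:
  step 0: S0  (start)
  step 1: S3  (read b: S0→S3)
  step 2: S2  (read a: S3→S2)
  step 3: S2  (read c: S2→S2)   ← first repeat (S2 seen earlier)
  step 4: S2  (read b: S2→S2)
  step 5: S2  (read c: S2→S2)
  step 6: S2  (read b: S2→S2)

The earliest repeat is at step j = 3: D is in S2, which it already visited at step i = 2.
With |Q| = 5, pigeonhole forces a state repeat no later than step 5; the substring read between the first and second visits to that state can be pumped.

S2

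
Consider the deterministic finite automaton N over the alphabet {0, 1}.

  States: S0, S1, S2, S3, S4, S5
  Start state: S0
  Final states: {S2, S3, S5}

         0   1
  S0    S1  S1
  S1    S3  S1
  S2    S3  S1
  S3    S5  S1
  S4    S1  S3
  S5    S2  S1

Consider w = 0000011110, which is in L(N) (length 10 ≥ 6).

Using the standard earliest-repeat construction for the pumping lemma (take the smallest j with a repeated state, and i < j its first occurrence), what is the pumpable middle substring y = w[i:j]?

000

State sequence: S0 -0-> S1 -0-> S3 -0-> S5 -0-> S2 -0-> S3 -1-> S1 -1-> S1 -1-> S1 -1-> S1 -0-> S3
First repeat at step 5: S3 was already visited.

So i = 2, j = 5, giving x = w[0:2] = 00, y = w[2:5] = 000, z = w[5:10] = 11110.
Check: |xy| = 5 ≤ 6 and |y| = 3 ≥ 1. Reading y takes N from S3 back to S3, so every xyⁱz is accepted.
With |Q| = 6, pigeonhole forces a state repeat no later than step 6; the substring read between the first and second visits to that state can be pumped.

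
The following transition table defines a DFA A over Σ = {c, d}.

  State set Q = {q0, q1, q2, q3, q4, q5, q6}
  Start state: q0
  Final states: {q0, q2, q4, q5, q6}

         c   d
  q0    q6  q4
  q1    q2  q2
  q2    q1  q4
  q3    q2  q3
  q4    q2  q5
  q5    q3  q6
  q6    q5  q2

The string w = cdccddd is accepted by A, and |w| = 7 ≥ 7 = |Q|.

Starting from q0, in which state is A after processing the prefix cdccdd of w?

q5

State sequence: q0 -c-> q6 -d-> q2 -c-> q1 -c-> q2 -d-> q4 -d-> q5

After reading 6 characters, A is in state q5.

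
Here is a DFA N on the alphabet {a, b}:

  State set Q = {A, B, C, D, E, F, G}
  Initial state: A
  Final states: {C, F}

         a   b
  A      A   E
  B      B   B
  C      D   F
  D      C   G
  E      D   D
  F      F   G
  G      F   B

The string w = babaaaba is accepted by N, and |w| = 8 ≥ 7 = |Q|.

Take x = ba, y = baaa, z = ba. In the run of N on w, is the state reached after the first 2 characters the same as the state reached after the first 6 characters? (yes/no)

Run of N on the first 6 characters of w = b a b a a a:
  step 0: A  (start)
  step 1: E  (read b: A→E)
  step 2: D  (read a: E→D)
  step 3: G  (read b: D→G)
  step 4: F  (read a: G→F)
  step 5: F  (read a: F→F)
  step 6: F  (read a: F→F)

After x (step 2): D. After xy (step 6): F.
They differ (D ≠ F), so y is not a cycle from the state after x; this split is not the one the pumping-lemma construction produces, and pumping y need not keep the string in L(N).

no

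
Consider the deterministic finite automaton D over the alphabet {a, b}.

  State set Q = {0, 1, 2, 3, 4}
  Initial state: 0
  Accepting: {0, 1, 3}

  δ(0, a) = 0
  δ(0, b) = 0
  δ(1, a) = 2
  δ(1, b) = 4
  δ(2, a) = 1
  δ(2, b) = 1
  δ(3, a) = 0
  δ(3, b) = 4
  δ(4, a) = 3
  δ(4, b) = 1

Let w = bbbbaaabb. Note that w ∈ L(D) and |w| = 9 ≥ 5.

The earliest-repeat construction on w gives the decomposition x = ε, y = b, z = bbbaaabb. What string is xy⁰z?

xy⁰z = xz = ε·bbbaaabb = bbbaaabb.
Reading y = b takes D from 0 back to 0, so after x the machine is still in 0, and z then leads to the accepting state 0. Hence bbbaaabb ∈ L(D).

bbbaaabb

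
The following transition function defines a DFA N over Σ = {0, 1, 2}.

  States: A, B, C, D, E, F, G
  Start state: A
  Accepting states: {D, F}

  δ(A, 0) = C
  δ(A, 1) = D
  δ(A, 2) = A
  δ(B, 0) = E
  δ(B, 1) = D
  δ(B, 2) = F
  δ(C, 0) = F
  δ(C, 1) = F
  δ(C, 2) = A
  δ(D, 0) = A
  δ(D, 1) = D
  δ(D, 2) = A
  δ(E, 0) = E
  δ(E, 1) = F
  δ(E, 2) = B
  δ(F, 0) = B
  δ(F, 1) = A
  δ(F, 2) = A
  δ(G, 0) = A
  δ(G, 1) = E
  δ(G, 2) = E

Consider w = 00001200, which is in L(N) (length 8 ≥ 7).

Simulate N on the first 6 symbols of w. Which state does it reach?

A

State sequence: A -0-> C -0-> F -0-> B -0-> E -1-> F -2-> A

After reading 6 characters, N is in state A.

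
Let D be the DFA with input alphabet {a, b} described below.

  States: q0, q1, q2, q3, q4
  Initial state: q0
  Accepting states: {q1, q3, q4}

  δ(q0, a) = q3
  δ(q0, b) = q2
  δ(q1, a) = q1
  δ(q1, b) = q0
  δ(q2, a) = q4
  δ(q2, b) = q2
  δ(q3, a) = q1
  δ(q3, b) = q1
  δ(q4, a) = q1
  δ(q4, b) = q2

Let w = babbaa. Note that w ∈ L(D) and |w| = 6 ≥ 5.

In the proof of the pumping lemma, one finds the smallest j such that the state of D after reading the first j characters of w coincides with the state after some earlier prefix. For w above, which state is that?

q2

Run of D on w = b a b b a a:
  step 0: q0  (start)
  step 1: q2  (read b: q0→q2)
  step 2: q4  (read a: q2→q4)
  step 3: q2  (read b: q4→q2)   ← first repeat (q2 seen earlier)
  step 4: q2  (read b: q2→q2)
  step 5: q4  (read a: q2→q4)
  step 6: q1  (read a: q4→q1)

The earliest repeat is at step j = 3: D is in q2, which it already visited at step i = 1.
The DFA has 5 states, so the proof of the pumping lemma guarantees a repeated state among the first 5+1 visited; the segment between the two visits is the pumpable y.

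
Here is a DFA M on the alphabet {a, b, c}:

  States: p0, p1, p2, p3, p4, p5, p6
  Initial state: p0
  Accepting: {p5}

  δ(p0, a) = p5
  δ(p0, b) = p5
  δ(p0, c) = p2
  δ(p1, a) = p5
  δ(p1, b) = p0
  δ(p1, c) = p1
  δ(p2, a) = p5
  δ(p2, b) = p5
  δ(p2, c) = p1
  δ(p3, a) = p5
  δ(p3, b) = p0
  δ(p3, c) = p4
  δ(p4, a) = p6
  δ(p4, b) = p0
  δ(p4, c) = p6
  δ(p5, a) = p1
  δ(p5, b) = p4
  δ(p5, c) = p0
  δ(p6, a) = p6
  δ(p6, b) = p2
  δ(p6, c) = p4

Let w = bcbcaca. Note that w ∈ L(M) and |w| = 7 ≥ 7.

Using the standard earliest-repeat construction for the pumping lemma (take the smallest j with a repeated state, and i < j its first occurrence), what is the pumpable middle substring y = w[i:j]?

bc

State sequence: p0 -b-> p5 -c-> p0 -b-> p5 -c-> p0 -a-> p5 -c-> p0 -a-> p5
First repeat at step 2: p0 was already visited.

So i = 0, j = 2, giving x = w[0:0] = ε, y = w[0:2] = bc, z = w[2:7] = bcaca.
Check: |xy| = 2 ≤ 7 and |y| = 2 ≥ 1. Reading y takes M from p0 back to p0, so every xyⁱz is accepted.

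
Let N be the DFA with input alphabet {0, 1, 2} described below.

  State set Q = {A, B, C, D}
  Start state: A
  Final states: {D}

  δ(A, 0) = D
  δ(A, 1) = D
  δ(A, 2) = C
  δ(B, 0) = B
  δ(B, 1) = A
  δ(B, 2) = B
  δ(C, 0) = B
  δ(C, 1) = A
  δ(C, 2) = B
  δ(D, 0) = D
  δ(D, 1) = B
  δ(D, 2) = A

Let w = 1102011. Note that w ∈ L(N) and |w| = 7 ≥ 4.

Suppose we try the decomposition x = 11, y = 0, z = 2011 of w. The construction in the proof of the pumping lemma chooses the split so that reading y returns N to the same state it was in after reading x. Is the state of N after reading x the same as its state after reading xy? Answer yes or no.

yes

Run of N on the first 3 characters of w = 1 1 0:
  step 0: A  (start)
  step 1: D  (read 1: A→D)
  step 2: B  (read 1: D→B)
  step 3: B  (read 0: B→B)

After x (step 2): B. After xy (step 3): B.
They match, so y = 0 drives N around a cycle from B back to itself; pumping y any number of times keeps N in B before reading z, and xyⁱz ∈ L(N) for every i ≥ 0.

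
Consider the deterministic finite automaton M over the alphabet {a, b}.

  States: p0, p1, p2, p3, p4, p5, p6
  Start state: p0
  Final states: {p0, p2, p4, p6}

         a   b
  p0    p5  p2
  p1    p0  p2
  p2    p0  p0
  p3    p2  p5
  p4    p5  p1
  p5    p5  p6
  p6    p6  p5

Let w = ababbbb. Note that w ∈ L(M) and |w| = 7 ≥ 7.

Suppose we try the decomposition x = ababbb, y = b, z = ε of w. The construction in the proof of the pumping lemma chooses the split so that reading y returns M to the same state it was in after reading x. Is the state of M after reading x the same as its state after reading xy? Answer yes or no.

no

State sequence: p0 -a-> p5 -b-> p6 -a-> p6 -b-> p5 -b-> p6 -b-> p5 -b-> p6

After x (step 6): p5. After xy (step 7): p6.
They differ (p5 ≠ p6), so y is not a cycle from the state after x; this split is not the one the pumping-lemma construction produces, and pumping y need not keep the string in L(M).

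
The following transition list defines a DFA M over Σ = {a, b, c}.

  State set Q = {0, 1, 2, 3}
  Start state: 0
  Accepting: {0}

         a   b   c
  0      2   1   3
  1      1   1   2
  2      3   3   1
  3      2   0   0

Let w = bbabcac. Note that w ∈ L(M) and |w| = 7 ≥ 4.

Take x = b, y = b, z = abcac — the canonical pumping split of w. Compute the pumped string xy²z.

bbbabcac

xy^2z = b·b·b·abcac = bbbabcac.
Reading y = b takes M from 1 back to 1, so after x·y·y the machine is still in 1, and z then leads to the accepting state 0. Hence bbbabcac ∈ L(M).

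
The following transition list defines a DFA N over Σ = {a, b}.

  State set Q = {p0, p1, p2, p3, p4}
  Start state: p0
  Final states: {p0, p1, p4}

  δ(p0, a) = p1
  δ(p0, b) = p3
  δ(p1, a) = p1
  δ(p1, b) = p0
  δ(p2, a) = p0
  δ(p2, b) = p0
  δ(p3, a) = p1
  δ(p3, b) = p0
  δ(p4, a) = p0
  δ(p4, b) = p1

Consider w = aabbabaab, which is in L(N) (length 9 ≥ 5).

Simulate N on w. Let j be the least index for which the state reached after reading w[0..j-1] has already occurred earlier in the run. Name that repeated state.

p1

Run of N on w = a a b b a b a a b:
  step 0: p0  (start)
  step 1: p1  (read a: p0→p1)
  step 2: p1  (read a: p1→p1)   ← first repeat (p1 seen earlier)
  step 3: p0  (read b: p1→p0)
  step 4: p3  (read b: p0→p3)
  step 5: p1  (read a: p3→p1)
  step 6: p0  (read b: p1→p0)
  step 7: p1  (read a: p0→p1)
  step 8: p1  (read a: p1→p1)
  step 9: p0  (read b: p1→p0)

The earliest repeat is at step j = 2: N is in p1, which it already visited at step i = 1.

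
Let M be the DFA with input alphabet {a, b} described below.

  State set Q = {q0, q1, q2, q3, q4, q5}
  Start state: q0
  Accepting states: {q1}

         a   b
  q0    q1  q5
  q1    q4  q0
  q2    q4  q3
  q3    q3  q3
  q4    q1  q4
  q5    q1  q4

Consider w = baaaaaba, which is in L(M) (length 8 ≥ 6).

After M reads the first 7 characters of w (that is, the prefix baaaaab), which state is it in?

q0

Run of M on the first 7 characters of w = b a a a a a b:
  step 0: q0  (start)
  step 1: q5  (read b: q0→q5)
  step 2: q1  (read a: q5→q1)
  step 3: q4  (read a: q1→q4)
  step 4: q1  (read a: q4→q1)
  step 5: q4  (read a: q1→q4)
  step 6: q1  (read a: q4→q1)
  step 7: q0  (read b: q1→q0)

After reading 7 characters, M is in state q0.
(This kind of state-tracing is the core of the pumping-lemma construction: with 6 states, pigeonhole forces a repeat within the first 6 steps.)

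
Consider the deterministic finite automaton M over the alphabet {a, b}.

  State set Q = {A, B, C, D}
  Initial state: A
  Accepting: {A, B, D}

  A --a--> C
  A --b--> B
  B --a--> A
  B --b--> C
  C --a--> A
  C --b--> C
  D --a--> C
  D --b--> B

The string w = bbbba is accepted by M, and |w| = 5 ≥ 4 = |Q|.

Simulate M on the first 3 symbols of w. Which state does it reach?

C

Run of M on the first 3 characters of w = b b b:
  step 0: A  (start)
  step 1: B  (read b: A→B)
  step 2: C  (read b: B→C)
  step 3: C  (read b: C→C)

After reading 3 characters, M is in state C.
(This kind of state-tracing is the core of the pumping-lemma construction: with 4 states, pigeonhole forces a repeat within the first 4 steps.)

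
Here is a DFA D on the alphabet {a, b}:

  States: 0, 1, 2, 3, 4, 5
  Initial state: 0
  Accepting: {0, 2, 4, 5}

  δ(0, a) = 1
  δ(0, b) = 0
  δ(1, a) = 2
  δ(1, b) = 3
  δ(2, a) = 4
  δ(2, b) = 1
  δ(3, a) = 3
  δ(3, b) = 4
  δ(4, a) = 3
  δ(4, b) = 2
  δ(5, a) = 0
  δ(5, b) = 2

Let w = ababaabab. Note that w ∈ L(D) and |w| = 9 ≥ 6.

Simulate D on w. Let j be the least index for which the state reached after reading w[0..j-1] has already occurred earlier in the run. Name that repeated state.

Run of D on w = a b a b a a b a b:
  step 0: 0  (start)
  step 1: 1  (read a: 0→1)
  step 2: 3  (read b: 1→3)
  step 3: 3  (read a: 3→3)   ← first repeat (3 seen earlier)
  step 4: 4  (read b: 3→4)
  step 5: 3  (read a: 4→3)
  step 6: 3  (read a: 3→3)
  step 7: 4  (read b: 3→4)
  step 8: 3  (read a: 4→3)
  step 9: 4  (read b: 3→4)

The earliest repeat is at step j = 3: D is in 3, which it already visited at step i = 2.
The DFA has 6 states, so the proof of the pumping lemma guarantees a repeated state among the first 6+1 visited; the segment between the two visits is the pumpable y.

3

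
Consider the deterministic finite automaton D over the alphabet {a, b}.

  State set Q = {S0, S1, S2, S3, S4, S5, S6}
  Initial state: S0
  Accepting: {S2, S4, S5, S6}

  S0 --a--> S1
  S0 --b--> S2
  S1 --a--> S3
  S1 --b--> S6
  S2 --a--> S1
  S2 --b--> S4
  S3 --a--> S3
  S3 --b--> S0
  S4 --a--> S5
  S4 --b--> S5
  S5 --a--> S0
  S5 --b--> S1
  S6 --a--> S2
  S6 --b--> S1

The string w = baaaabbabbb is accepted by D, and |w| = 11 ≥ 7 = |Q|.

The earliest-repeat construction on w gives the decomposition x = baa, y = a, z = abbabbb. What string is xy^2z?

xy^2z = baa·a·a·abbabbb = baaaaabbabbb.
Reading y = a takes D from S3 back to S3, so after x·y·y the machine is still in S3, and z then leads to the accepting state S6. Hence baaaaabbabbb ∈ L(D).

baaaaabbabbb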